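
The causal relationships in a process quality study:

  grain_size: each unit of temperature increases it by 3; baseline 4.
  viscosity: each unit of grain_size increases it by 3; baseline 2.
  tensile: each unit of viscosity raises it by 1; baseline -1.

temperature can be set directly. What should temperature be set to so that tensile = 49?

Substituting into the viscosity equation gives viscosity = 9*temperature + 14.
Substituting into the tensile equation gives tensile = 9*temperature + 13.
Solve 9*temperature + 13 = 49: temperature = (49 - 13) / 9 = 4.

temperature = 4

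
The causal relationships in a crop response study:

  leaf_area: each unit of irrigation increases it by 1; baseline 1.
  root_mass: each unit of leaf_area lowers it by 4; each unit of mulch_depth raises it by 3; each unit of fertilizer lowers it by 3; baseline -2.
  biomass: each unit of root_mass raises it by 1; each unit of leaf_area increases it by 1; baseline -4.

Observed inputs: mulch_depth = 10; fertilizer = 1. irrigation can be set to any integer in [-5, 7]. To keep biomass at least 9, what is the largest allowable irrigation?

irrigation = 3

Substituting into the root_mass equation gives root_mass = -4*irrigation + 21.
This gives biomass = -3*irrigation + 18.
Require -3*irrigation + 18 ≥ 9, so irrigation ≤ 3.
The largest integer in [-5, 7] satisfying this is 3.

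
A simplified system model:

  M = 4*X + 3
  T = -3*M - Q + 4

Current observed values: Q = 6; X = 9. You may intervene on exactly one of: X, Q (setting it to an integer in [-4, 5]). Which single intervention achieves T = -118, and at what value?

set Q = 5

Intervening on X: T = -12*X - 11. Reaching -118 requires X = 107/12, not an integer.
Intervening on Q: with other inputs at their observed values, T = -Q - 113. Solving for -118 gives Q = 5, within [-4, 5].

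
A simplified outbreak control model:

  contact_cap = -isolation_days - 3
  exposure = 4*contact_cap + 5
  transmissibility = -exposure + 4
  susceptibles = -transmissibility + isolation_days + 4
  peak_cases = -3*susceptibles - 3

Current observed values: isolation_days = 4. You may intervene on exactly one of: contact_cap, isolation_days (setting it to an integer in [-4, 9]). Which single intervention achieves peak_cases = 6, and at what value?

set contact_cap = -3

Intervening on contact_cap: with other inputs at their observed values, peak_cases = -12*contact_cap - 30. Solving for 6 gives contact_cap = -3, within [-4, 9].
Intervening on isolation_days: peak_cases = 9*isolation_days + 18. Reaching 6 requires isolation_days = -4/3, not an integer.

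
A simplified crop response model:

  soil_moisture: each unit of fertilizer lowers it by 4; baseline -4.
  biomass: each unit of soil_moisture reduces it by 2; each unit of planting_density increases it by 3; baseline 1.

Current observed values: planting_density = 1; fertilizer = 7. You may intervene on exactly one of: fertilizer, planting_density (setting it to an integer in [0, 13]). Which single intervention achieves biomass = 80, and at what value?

set planting_density = 5

Intervening on fertilizer: biomass = 8*fertilizer + 12. Reaching 80 requires fertilizer = 17/2, not an integer.
Intervening on planting_density: with other inputs at their observed values, biomass = 3*planting_density + 65. Solving for 80 gives planting_density = 5, within [0, 13].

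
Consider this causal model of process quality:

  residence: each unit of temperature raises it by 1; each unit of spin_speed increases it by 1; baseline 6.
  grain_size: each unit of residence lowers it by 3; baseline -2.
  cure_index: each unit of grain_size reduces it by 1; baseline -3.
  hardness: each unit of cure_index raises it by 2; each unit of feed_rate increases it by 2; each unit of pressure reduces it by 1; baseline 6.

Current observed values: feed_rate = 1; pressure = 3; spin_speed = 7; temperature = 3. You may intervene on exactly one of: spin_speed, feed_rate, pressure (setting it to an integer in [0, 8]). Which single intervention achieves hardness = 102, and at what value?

set pressure = 0

Intervening on spin_speed: hardness = 6*spin_speed + 57. Reaching 102 requires spin_speed = 15/2, not an integer.
Intervening on feed_rate: hardness = 2*feed_rate + 97. Reaching 102 requires feed_rate = 5/2, not an integer.
Intervening on pressure: with other inputs at their observed values, hardness = -pressure + 102. Solving for 102 gives pressure = 0, within [0, 8].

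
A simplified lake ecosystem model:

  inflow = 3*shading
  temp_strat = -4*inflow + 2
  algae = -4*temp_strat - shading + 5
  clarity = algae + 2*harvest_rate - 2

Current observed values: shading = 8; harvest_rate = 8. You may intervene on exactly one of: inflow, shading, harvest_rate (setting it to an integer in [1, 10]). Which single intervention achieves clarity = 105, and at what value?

set shading = 2

Intervening on inflow: clarity = 16*inflow + 3. Reaching 105 requires inflow = 51/8, not an integer.
Intervening on shading: with other inputs at their observed values, clarity = 47*shading + 11. Solving for 105 gives shading = 2, within [1, 10].
Intervening on harvest_rate: clarity = 2*harvest_rate + 371. Reaching 105 requires harvest_rate = -133, outside [1, 10].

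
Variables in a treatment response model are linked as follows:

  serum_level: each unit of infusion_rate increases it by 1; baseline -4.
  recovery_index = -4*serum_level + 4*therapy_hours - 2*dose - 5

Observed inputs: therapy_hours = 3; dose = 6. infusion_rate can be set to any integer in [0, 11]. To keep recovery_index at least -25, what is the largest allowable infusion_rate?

infusion_rate = 9

Substituting into the recovery_index equation gives recovery_index = -4*infusion_rate + 11.
Require -4*infusion_rate + 11 ≥ -25, so infusion_rate ≤ 9.
The largest integer in [0, 11] satisfying this is 9.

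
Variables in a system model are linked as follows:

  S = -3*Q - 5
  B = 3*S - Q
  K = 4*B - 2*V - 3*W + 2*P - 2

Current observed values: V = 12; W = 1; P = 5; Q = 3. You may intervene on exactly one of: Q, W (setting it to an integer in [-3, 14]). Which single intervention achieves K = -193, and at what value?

set W = -1

Intervening on Q: K = -40*Q - 79. Reaching -193 requires Q = 57/20, not an integer.
Intervening on W: with other inputs at their observed values, K = -3*W - 196. Solving for -193 gives W = -1, within [-3, 14].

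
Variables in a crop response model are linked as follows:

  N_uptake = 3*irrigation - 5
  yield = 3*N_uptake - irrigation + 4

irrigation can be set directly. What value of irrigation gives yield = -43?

Substituting into the yield equation gives yield = 8*irrigation - 11.
Solve 8*irrigation - 11 = -43: irrigation = (-43 + 11) / 8 = -4.

irrigation = -4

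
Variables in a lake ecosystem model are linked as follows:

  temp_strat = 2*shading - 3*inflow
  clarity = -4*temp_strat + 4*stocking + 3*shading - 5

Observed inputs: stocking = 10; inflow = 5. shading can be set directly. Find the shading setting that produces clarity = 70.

shading = 5

Substituting into the temp_strat equation gives temp_strat = 2*shading - 15.
Substituting into the clarity equation gives clarity = -5*shading + 95.
Solve -5*shading + 95 = 70: shading = (70 - 95) / -5 = 5.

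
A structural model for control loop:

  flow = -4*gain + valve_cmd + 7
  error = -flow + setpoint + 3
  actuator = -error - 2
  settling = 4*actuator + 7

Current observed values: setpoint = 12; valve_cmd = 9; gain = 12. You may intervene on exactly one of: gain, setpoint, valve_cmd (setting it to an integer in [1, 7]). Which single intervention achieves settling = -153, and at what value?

set setpoint = 3

Intervening on gain: settling = -16*gain + 3. Reaching -153 requires gain = 39/4, not an integer.
Intervening on setpoint: with other inputs at their observed values, settling = -4*setpoint - 141. Solving for -153 gives setpoint = 3, within [1, 7].
Intervening on valve_cmd: settling = 4*valve_cmd - 225. Reaching -153 requires valve_cmd = 18, outside [1, 7].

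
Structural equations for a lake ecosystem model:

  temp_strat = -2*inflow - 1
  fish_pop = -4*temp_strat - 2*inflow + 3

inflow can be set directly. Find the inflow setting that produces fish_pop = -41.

Substituting into the fish_pop equation gives fish_pop = 6*inflow + 7.
Solve 6*inflow + 7 = -41: inflow = (-41 - 7) / 6 = -8.

inflow = -8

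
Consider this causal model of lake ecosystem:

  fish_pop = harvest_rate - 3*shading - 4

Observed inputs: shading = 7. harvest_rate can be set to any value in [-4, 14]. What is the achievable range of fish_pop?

-29 to -11

Substituting into the fish_pop equation gives fish_pop = harvest_rate - 25.
Linear in harvest_rate, so extremes are at the endpoints: harvest_rate = -4 gives fish_pop = -29; harvest_rate = 14 gives fish_pop = -11.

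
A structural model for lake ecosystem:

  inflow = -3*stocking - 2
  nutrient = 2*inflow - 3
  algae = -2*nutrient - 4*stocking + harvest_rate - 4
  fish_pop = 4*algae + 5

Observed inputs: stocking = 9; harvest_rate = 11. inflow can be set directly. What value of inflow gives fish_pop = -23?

inflow = -4

Intervening on inflow fixes its value directly, overriding its dependence on stocking.
Substituting into the algae equation gives algae = -4*inflow - 23.
Substituting into the fish_pop equation gives fish_pop = -16*inflow - 87.
Solve -16*inflow - 87 = -23: inflow = (-23 + 87) / -16 = -4.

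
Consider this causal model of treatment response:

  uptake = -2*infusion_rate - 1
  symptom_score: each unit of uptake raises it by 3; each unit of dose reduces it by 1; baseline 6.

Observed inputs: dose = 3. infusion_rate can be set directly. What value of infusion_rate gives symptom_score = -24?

infusion_rate = 4

Substituting into the symptom_score equation gives symptom_score = -6*infusion_rate.
Solve -6*infusion_rate = -24: infusion_rate = -24 / -6 = 4.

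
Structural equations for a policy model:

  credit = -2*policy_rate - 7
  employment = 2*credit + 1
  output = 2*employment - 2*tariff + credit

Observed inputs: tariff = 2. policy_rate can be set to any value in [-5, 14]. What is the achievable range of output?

-177 to 13

Substituting into the employment equation gives employment = -4*policy_rate - 13.
Substituting into the output equation gives output = -10*policy_rate - 37.
Linear in policy_rate, so extremes are at the endpoints: policy_rate = -5 gives output = 13; policy_rate = 14 gives output = -177.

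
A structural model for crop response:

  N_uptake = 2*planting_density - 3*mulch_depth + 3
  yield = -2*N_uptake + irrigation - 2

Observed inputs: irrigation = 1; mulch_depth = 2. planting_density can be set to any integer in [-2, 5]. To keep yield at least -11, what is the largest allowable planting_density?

planting_density = 4

Substituting into the N_uptake equation gives N_uptake = 2*planting_density - 3.
So yield = -4*planting_density + 5.
Require -4*planting_density + 5 ≥ -11, so planting_density ≤ 4.
The largest integer in [-2, 5] satisfying this is 4.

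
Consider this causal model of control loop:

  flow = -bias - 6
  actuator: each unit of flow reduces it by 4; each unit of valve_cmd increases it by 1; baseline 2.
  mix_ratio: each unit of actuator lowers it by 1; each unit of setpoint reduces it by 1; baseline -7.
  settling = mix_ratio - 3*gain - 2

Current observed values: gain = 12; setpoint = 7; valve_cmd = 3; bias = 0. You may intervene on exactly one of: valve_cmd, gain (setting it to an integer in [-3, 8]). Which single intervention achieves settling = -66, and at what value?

set gain = 7

Intervening on valve_cmd: settling = -valve_cmd - 78. Reaching -66 requires valve_cmd = -12, outside [-3, 8].
Intervening on gain: with other inputs at their observed values, settling = -3*gain - 45. Solving for -66 gives gain = 7, within [-3, 8].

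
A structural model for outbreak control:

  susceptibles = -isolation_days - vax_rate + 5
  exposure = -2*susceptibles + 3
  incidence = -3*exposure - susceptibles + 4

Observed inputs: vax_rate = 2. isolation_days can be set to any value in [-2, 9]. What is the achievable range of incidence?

-35 to 20

Substituting into the susceptibles equation gives susceptibles = -isolation_days + 3.
So exposure = 2*isolation_days - 3.
This gives incidence = -5*isolation_days + 10.
Linear in isolation_days, so extremes are at the endpoints: isolation_days = -2 gives incidence = 20; isolation_days = 9 gives incidence = -35.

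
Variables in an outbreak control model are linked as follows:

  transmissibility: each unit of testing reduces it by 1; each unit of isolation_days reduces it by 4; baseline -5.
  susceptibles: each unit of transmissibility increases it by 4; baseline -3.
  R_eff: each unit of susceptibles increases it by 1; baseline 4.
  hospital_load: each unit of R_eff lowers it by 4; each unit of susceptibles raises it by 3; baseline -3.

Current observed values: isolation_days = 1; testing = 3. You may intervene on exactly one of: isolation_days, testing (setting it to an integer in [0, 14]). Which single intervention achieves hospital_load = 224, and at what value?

Intervening on isolation_days: with other inputs at their observed values, hospital_load = 16*isolation_days + 16. Solving for 224 gives isolation_days = 13, within [0, 14].
Intervening on testing: hospital_load = 4*testing + 20. Reaching 224 requires testing = 51, outside [0, 14].

set isolation_days = 13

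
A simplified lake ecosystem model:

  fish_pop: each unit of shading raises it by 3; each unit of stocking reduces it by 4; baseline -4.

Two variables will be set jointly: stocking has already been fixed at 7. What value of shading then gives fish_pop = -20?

With stocking held at 7:
Substituting into the fish_pop equation gives fish_pop = 3*shading - 32.
Solve 3*shading - 32 = -20: shading = (-20 + 32) / 3 = 4.

shading = 4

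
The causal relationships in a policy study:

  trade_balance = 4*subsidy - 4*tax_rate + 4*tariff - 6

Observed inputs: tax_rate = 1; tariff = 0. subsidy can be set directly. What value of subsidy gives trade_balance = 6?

Substituting into the trade_balance equation gives trade_balance = 4*subsidy - 10.
Solve 4*subsidy - 10 = 6: subsidy = (6 + 10) / 4 = 4.

subsidy = 4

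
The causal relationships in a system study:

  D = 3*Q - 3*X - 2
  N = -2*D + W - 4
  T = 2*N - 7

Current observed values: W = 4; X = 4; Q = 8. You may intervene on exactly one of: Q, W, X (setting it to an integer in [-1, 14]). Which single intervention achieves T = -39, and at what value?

Intervening on Q: T = -12*Q + 49. Reaching -39 requires Q = 22/3, not an integer.
Intervening on W: with other inputs at their observed values, T = 2*W - 55. Solving for -39 gives W = 8, within [-1, 14].
Intervening on X: T = 12*X - 95. Reaching -39 requires X = 14/3, not an integer.

set W = 8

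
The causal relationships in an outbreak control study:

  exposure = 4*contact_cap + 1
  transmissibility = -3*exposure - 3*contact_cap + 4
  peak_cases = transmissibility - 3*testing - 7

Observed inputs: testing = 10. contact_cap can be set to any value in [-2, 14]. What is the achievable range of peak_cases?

Substituting into the transmissibility equation gives transmissibility = -15*contact_cap + 1.
So peak_cases = -15*contact_cap - 36.
Linear in contact_cap, so extremes are at the endpoints: contact_cap = -2 gives peak_cases = -6; contact_cap = 14 gives peak_cases = -246.

-246 to -6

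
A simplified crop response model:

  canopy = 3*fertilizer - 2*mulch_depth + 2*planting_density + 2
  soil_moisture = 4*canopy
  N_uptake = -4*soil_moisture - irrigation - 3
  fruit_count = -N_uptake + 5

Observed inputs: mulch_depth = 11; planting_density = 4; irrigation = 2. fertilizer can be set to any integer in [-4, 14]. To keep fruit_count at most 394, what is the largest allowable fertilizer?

fertilizer = 12

Substituting into the canopy equation gives canopy = 3*fertilizer - 12.
Substituting into the soil_moisture equation gives soil_moisture = 12*fertilizer - 48.
N_uptake becomes -48*fertilizer + 187.
So fruit_count = 48*fertilizer - 182.
Require 48*fertilizer - 182 ≤ 394, so fertilizer ≤ 12.
The largest integer in [-4, 14] satisfying this is 12.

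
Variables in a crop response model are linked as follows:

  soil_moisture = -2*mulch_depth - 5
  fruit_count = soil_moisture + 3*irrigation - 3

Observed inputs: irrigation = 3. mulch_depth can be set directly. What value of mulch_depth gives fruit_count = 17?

Substituting into the fruit_count equation gives fruit_count = -2*mulch_depth + 1.
Solve -2*mulch_depth + 1 = 17: mulch_depth = (17 - 1) / -2 = -8.

mulch_depth = -8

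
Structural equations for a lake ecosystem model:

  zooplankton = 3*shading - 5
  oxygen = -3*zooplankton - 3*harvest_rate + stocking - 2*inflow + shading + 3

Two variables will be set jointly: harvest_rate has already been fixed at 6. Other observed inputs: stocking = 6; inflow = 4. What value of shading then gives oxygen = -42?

shading = 5

With harvest_rate held at 6:
Substituting into the oxygen equation gives oxygen = -8*shading - 2.
Solve -8*shading - 2 = -42: shading = (-42 + 2) / -8 = 5.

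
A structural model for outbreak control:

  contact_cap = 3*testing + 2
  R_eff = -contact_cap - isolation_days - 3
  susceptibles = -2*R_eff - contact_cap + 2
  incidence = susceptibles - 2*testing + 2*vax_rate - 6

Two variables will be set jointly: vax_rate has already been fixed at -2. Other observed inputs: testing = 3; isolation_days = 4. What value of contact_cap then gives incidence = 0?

With vax_rate held at -2:
Intervening on contact_cap fixes its value directly, overriding its dependence on testing.
Substituting into the R_eff equation gives R_eff = -contact_cap - 7.
Substituting into the susceptibles equation gives susceptibles = contact_cap + 16.
Substituting into the incidence equation gives incidence = contact_cap.
Solve contact_cap = 0: contact_cap = 0 / 1 = 0.

contact_cap = 0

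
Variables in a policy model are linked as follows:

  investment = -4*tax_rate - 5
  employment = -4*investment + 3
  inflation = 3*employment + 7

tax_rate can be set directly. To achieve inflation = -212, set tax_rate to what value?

Substituting into the employment equation gives employment = 16*tax_rate + 23.
So inflation = 48*tax_rate + 76.
Solve 48*tax_rate + 76 = -212: tax_rate = (-212 - 76) / 48 = -6.

tax_rate = -6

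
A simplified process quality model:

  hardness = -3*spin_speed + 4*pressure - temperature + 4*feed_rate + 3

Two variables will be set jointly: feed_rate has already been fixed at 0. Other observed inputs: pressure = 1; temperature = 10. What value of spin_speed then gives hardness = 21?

spin_speed = -8

With feed_rate held at 0:
Substituting into the hardness equation gives hardness = -3*spin_speed - 3.
Solve -3*spin_speed - 3 = 21: spin_speed = (21 + 3) / -3 = -8.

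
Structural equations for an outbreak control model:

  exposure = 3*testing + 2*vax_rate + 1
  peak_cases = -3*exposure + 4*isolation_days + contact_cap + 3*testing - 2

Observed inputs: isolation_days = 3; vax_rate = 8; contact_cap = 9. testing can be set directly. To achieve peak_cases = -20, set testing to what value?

testing = -2

Substituting into the exposure equation gives exposure = 3*testing + 17.
peak_cases becomes -6*testing - 32.
Solve -6*testing - 32 = -20: testing = (-20 + 32) / -6 = -2.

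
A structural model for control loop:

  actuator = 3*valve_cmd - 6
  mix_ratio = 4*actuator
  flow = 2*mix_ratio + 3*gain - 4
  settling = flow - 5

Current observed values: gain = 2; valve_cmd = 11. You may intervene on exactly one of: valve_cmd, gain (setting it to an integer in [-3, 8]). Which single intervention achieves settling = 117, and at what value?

Intervening on valve_cmd: with other inputs at their observed values, settling = 24*valve_cmd - 51. Solving for 117 gives valve_cmd = 7, within [-3, 8].
Intervening on gain: settling = 3*gain + 207. Reaching 117 requires gain = -30, outside [-3, 8].

set valve_cmd = 7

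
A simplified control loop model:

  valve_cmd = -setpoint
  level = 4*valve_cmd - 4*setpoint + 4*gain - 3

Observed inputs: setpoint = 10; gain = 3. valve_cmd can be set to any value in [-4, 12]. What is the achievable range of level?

Intervening on valve_cmd fixes its value directly, overriding its dependence on setpoint.
Substituting into the level equation gives level = 4*valve_cmd - 31.
Linear in valve_cmd, so extremes are at the endpoints: valve_cmd = -4 gives level = -47; valve_cmd = 12 gives level = 17.

-47 to 17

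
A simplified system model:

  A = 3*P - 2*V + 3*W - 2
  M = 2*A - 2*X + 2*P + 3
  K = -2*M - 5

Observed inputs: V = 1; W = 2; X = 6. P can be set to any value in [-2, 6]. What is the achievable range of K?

Substituting into the A equation gives A = 3*P + 2.
So M = 8*P - 5.
So K = -16*P + 5.
Linear in P, so extremes are at the endpoints: P = -2 gives K = 37; P = 6 gives K = -91.

-91 to 37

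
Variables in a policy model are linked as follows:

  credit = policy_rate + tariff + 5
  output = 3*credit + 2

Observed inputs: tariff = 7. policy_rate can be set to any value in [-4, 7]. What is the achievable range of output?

26 to 59

Substituting into the credit equation gives credit = policy_rate + 12.
This gives output = 3*policy_rate + 38.
Linear in policy_rate, so extremes are at the endpoints: policy_rate = -4 gives output = 26; policy_rate = 7 gives output = 59.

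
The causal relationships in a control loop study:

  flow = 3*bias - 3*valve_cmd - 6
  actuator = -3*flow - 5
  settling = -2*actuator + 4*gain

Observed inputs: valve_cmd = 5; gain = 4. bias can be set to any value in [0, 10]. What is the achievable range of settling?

-100 to 80

Substituting into the flow equation gives flow = 3*bias - 21.
Substituting into the actuator equation gives actuator = -9*bias + 58.
Substituting into the settling equation gives settling = 18*bias - 100.
Linear in bias, so extremes are at the endpoints: bias = 0 gives settling = -100; bias = 10 gives settling = 80.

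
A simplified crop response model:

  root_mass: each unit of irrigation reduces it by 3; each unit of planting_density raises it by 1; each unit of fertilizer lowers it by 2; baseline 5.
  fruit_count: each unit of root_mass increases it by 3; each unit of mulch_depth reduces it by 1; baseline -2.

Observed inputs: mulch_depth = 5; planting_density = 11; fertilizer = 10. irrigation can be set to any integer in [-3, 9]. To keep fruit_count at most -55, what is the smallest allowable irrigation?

irrigation = 4

Substituting into the root_mass equation gives root_mass = -3*irrigation - 4.
fruit_count becomes -9*irrigation - 19.
Require -9*irrigation - 19 ≤ -55, so irrigation ≥ 4.
The smallest integer in [-3, 9] satisfying this is 4.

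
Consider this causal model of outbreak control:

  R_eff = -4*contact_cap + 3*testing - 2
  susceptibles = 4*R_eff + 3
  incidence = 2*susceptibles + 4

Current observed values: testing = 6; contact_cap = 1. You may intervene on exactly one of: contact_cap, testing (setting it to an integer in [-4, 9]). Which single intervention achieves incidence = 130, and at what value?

set testing = 7

Intervening on contact_cap: incidence = -32*contact_cap + 138. Reaching 130 requires contact_cap = 1/4, not an integer.
Intervening on testing: with other inputs at their observed values, incidence = 24*testing - 38. Solving for 130 gives testing = 7, within [-4, 9].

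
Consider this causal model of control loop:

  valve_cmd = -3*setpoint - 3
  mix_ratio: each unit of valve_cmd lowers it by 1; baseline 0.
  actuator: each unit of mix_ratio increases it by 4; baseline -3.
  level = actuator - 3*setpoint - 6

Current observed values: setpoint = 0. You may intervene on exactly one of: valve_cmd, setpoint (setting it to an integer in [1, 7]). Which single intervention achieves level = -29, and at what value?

set valve_cmd = 5

Intervening on valve_cmd: with other inputs at their observed values, level = -4*valve_cmd - 9. Solving for -29 gives valve_cmd = 5, within [1, 7].
Intervening on setpoint: level = 9*setpoint + 3. Reaching -29 requires setpoint = -32/9, not an integer.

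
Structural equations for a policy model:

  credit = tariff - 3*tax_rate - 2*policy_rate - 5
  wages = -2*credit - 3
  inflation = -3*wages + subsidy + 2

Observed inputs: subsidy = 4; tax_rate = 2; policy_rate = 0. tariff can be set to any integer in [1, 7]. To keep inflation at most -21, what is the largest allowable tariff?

Substituting into the credit equation gives credit = tariff - 11.
Substituting into the wages equation gives wages = -2*tariff + 19.
Substituting into the inflation equation gives inflation = 6*tariff - 51.
Require 6*tariff - 51 ≤ -21, so tariff ≤ 5.
The largest integer in [1, 7] satisfying this is 5.

tariff = 5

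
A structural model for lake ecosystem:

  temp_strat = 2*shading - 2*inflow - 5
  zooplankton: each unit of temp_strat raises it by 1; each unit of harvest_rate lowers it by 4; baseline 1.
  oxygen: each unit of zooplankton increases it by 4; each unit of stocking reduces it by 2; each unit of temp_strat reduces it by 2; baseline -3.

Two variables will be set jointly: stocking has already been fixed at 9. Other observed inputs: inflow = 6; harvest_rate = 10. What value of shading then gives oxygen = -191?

shading = 5

With stocking held at 9:
Substituting into the temp_strat equation gives temp_strat = 2*shading - 17.
This gives zooplankton = 2*shading - 56.
oxygen becomes 4*shading - 211.
Solve 4*shading - 211 = -191: shading = (-191 + 211) / 4 = 5.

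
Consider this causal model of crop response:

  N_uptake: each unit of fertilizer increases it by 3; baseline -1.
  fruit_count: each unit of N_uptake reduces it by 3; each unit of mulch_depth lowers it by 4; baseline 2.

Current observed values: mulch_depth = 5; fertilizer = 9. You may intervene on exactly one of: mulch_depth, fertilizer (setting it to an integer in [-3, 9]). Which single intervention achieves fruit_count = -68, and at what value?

Intervening on mulch_depth: with other inputs at their observed values, fruit_count = -4*mulch_depth - 76. Solving for -68 gives mulch_depth = -2, within [-3, 9].
Intervening on fertilizer: fruit_count = -9*fertilizer - 15. Reaching -68 requires fertilizer = 53/9, not an integer.

set mulch_depth = -2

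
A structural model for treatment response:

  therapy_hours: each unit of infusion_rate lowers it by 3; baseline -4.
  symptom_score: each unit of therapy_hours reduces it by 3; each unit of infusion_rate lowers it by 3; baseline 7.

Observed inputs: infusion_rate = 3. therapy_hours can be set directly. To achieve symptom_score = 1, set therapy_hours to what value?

Intervening on therapy_hours fixes its value directly, overriding its dependence on infusion_rate.
Substituting into the symptom_score equation gives symptom_score = -3*therapy_hours - 2.
Solve -3*therapy_hours - 2 = 1: therapy_hours = (1 + 2) / -3 = -1.

therapy_hours = -1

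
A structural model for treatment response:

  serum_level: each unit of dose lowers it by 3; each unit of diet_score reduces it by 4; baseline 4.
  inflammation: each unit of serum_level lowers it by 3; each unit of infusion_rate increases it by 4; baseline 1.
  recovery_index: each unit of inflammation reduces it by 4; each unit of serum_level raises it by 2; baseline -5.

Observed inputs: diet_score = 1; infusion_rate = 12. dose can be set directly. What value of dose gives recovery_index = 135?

Substituting into the serum_level equation gives serum_level = -3*dose.
So inflammation = 9*dose + 49.
Substituting into the recovery_index equation gives recovery_index = -42*dose - 201.
Solve -42*dose - 201 = 135: dose = (135 + 201) / -42 = -8.

dose = -8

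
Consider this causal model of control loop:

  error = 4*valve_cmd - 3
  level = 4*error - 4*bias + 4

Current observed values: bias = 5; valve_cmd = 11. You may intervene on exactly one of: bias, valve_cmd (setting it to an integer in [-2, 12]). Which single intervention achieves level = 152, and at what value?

set bias = 4

Intervening on bias: with other inputs at their observed values, level = -4*bias + 168. Solving for 152 gives bias = 4, within [-2, 12].
Intervening on valve_cmd: level = 16*valve_cmd - 28. Reaching 152 requires valve_cmd = 45/4, not an integer.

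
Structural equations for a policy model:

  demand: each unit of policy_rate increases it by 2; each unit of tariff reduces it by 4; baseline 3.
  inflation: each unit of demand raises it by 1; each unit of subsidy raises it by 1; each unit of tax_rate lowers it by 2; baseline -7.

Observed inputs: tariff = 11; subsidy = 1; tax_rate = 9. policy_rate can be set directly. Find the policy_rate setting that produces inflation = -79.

policy_rate = -7

Substituting into the demand equation gives demand = 2*policy_rate - 41.
Substituting into the inflation equation gives inflation = 2*policy_rate - 65.
Solve 2*policy_rate - 65 = -79: policy_rate = (-79 + 65) / 2 = -7.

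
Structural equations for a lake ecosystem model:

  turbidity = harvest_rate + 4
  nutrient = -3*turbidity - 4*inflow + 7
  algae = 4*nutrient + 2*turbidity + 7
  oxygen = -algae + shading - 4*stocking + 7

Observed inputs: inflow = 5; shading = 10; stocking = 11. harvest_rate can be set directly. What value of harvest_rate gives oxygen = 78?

Substituting into the nutrient equation gives nutrient = -3*harvest_rate - 25.
Substituting into the algae equation gives algae = -10*harvest_rate - 85.
Substituting into the oxygen equation gives oxygen = 10*harvest_rate + 58.
Solve 10*harvest_rate + 58 = 78: harvest_rate = (78 - 58) / 10 = 2.

harvest_rate = 2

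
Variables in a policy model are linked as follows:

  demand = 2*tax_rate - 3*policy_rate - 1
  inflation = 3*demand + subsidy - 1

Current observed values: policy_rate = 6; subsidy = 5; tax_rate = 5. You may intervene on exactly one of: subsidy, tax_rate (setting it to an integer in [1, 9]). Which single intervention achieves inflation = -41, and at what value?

set tax_rate = 2

Intervening on subsidy: inflation = subsidy - 28. Reaching -41 requires subsidy = -13, outside [1, 9].
Intervening on tax_rate: with other inputs at their observed values, inflation = 6*tax_rate - 53. Solving for -41 gives tax_rate = 2, within [1, 9].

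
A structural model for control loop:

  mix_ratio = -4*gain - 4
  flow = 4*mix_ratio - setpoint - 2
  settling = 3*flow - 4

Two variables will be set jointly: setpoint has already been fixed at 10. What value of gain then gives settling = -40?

gain = -1

With setpoint held at 10:
Substituting into the flow equation gives flow = -16*gain - 28.
settling becomes -48*gain - 88.
Solve -48*gain - 88 = -40: gain = (-40 + 88) / -48 = -1.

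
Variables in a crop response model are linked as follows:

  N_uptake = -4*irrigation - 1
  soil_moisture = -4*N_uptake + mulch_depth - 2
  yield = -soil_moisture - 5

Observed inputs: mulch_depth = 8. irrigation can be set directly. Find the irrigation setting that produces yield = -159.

irrigation = 9

Substituting into the soil_moisture equation gives soil_moisture = 16*irrigation + 10.
So yield = -16*irrigation - 15.
Solve -16*irrigation - 15 = -159: irrigation = (-159 + 15) / -16 = 9.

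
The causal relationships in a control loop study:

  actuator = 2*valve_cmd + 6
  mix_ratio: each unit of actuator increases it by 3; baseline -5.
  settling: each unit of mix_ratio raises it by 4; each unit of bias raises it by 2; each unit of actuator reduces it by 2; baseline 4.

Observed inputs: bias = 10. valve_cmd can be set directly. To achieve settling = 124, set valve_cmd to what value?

Substituting into the mix_ratio equation gives mix_ratio = 6*valve_cmd + 13.
Substituting into the settling equation gives settling = 20*valve_cmd + 64.
Solve 20*valve_cmd + 64 = 124: valve_cmd = (124 - 64) / 20 = 3.

valve_cmd = 3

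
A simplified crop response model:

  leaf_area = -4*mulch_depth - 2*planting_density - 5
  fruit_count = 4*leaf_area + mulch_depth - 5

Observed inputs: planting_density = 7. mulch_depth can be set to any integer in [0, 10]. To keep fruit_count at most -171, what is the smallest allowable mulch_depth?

mulch_depth = 6

Substituting into the leaf_area equation gives leaf_area = -4*mulch_depth - 19.
So fruit_count = -15*mulch_depth - 81.
Require -15*mulch_depth - 81 ≤ -171, so mulch_depth ≥ 6.
The smallest integer in [0, 10] satisfying this is 6.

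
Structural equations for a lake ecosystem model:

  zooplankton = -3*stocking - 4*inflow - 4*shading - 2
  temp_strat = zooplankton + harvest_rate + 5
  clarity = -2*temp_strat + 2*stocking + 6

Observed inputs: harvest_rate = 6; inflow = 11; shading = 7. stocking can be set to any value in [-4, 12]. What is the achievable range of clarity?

100 to 228

Substituting into the zooplankton equation gives zooplankton = -3*stocking - 74.
Substituting into the temp_strat equation gives temp_strat = -3*stocking - 63.
Substituting into the clarity equation gives clarity = 8*stocking + 132.
Linear in stocking, so extremes are at the endpoints: stocking = -4 gives clarity = 100; stocking = 12 gives clarity = 228.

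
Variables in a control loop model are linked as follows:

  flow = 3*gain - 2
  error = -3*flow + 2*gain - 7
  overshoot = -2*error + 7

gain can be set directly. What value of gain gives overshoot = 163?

Substituting into the error equation gives error = -7*gain - 1.
Substituting into the overshoot equation gives overshoot = 14*gain + 9.
Solve 14*gain + 9 = 163: gain = (163 - 9) / 14 = 11.

gain = 11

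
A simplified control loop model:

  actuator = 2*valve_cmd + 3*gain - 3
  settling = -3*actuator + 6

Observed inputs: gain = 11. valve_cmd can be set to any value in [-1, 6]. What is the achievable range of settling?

Substituting into the actuator equation gives actuator = 2*valve_cmd + 30.
So settling = -6*valve_cmd - 84.
Linear in valve_cmd, so extremes are at the endpoints: valve_cmd = -1 gives settling = -78; valve_cmd = 6 gives settling = -120.

-120 to -78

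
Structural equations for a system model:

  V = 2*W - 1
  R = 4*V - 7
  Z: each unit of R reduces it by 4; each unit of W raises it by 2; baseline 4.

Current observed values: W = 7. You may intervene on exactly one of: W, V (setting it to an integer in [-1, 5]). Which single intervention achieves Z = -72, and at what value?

Intervening on W: with other inputs at their observed values, Z = -30*W + 48. Solving for -72 gives W = 4, within [-1, 5].
Intervening on V: Z = -16*V + 46. Reaching -72 requires V = 59/8, not an integer.

set W = 4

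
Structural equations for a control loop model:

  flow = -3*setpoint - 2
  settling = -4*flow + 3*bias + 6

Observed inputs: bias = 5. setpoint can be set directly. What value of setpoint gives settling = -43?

Substituting into the settling equation gives settling = 12*setpoint + 29.
Solve 12*setpoint + 29 = -43: setpoint = (-43 - 29) / 12 = -6.

setpoint = -6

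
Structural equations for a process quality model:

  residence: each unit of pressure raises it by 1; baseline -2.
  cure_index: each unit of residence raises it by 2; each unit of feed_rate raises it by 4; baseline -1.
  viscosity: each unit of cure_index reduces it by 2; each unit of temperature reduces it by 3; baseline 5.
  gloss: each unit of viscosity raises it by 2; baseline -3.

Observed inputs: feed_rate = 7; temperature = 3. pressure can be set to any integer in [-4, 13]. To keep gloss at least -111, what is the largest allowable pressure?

pressure = 1

Substituting into the cure_index equation gives cure_index = 2*pressure + 23.
So viscosity = -4*pressure - 50.
This gives gloss = -8*pressure - 103.
Require -8*pressure - 103 ≥ -111, so pressure ≤ 1.
The largest integer in [-4, 13] satisfying this is 1.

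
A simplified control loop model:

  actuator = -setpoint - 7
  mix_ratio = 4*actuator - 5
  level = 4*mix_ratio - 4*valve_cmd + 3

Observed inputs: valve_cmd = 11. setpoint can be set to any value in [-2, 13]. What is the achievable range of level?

-381 to -141

Substituting into the mix_ratio equation gives mix_ratio = -4*setpoint - 33.
level becomes -16*setpoint - 173.
Linear in setpoint, so extremes are at the endpoints: setpoint = -2 gives level = -141; setpoint = 13 gives level = -381.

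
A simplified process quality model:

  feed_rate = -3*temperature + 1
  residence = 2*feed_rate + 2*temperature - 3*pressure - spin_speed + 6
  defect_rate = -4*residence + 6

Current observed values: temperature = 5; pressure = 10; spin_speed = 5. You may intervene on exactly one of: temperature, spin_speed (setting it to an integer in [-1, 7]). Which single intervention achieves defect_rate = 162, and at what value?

set temperature = 3

Intervening on temperature: with other inputs at their observed values, defect_rate = 16*temperature + 114. Solving for 162 gives temperature = 3, within [-1, 7].
Intervening on spin_speed: defect_rate = 4*spin_speed + 174. Reaching 162 requires spin_speed = -3, outside [-1, 7].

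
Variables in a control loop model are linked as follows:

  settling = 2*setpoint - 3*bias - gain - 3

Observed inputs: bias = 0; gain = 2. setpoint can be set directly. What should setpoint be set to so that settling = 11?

Substituting into the settling equation gives settling = 2*setpoint - 5.
Solve 2*setpoint - 5 = 11: setpoint = (11 + 5) / 2 = 8.

setpoint = 8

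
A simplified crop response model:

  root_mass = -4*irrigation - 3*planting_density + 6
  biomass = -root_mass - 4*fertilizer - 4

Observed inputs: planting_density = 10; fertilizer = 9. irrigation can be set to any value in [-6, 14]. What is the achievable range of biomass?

Substituting into the root_mass equation gives root_mass = -4*irrigation - 24.
Substituting into the biomass equation gives biomass = 4*irrigation - 16.
Linear in irrigation, so extremes are at the endpoints: irrigation = -6 gives biomass = -40; irrigation = 14 gives biomass = 40.

-40 to 40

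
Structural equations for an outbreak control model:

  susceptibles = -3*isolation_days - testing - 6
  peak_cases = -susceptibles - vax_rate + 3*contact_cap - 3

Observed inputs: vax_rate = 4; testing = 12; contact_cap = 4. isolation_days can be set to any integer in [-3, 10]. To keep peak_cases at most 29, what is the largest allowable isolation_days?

isolation_days = 2

Substituting into the susceptibles equation gives susceptibles = -3*isolation_days - 18.
peak_cases becomes 3*isolation_days + 23.
Require 3*isolation_days + 23 ≤ 29, so isolation_days ≤ 2.
The largest integer in [-3, 10] satisfying this is 2.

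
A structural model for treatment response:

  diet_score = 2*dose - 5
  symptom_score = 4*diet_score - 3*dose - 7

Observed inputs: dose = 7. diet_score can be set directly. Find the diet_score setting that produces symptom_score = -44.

diet_score = -4

Intervening on diet_score fixes its value directly, overriding its dependence on dose.
Substituting into the symptom_score equation gives symptom_score = 4*diet_score - 28.
Solve 4*diet_score - 28 = -44: diet_score = (-44 + 28) / 4 = -4.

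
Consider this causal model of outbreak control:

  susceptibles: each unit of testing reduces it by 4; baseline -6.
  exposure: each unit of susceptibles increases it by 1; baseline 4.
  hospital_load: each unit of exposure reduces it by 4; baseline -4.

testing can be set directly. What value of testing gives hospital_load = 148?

testing = 9

Substituting into the exposure equation gives exposure = -4*testing - 2.
So hospital_load = 16*testing + 4.
Solve 16*testing + 4 = 148: testing = (148 - 4) / 16 = 9.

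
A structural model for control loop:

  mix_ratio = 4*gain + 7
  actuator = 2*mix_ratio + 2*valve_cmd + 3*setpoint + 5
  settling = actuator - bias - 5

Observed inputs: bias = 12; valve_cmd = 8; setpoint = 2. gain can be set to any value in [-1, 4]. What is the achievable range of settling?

16 to 56

Substituting into the actuator equation gives actuator = 8*gain + 41.
Substituting into the settling equation gives settling = 8*gain + 24.
Linear in gain, so extremes are at the endpoints: gain = -1 gives settling = 16; gain = 4 gives settling = 56.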